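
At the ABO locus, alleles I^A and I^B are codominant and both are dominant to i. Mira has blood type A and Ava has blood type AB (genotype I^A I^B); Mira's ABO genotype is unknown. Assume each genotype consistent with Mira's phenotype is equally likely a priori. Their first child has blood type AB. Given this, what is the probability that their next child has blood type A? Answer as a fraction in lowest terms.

1/2

Possible genotypes: Mira ∈ {I^A I^A, I^A i}; Ava ∈ {I^A I^B}.
Weight each parental genotype pair by prior × P(type-AB child):
  I^A I^A × I^A I^B: posterior weight 2/3; P(next child type A) = 1/2.
  I^A i × I^A I^B: posterior weight 1/3; P(next child type A) = 1/2.
Weighted sum = 1/2.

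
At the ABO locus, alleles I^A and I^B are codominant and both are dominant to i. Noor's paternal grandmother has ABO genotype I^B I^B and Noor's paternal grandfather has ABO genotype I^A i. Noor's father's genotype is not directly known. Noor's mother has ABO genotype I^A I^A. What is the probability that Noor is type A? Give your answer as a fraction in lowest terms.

1/2

Noor's father's ABO genotype from I^B I^B × I^A i: 1/2 I^A I^B, 1/2 I^B i.
Crossing each possibility with the mother I^A I^A and summing P(type A): 1/2·1/2 + 1/2·1/2 = 1/2.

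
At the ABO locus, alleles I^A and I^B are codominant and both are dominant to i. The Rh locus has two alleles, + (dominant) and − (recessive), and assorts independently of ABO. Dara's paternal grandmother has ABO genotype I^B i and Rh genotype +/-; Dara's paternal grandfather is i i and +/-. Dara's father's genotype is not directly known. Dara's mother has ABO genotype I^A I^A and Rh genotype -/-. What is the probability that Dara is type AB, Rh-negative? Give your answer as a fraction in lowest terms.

1/8

Dara's father's ABO genotype from I^B i × i i: 1/2 I^B i, 1/2 i i.
Crossing each possibility with the mother I^A I^A and summing P(type AB): 1/2·1/2 + 1/2·0 = 1/4.
Similarly for Rh via the father's Rh distribution: P(Rh-) = 1/2.
Independent loci: 1/4 × 1/2 = 1/8.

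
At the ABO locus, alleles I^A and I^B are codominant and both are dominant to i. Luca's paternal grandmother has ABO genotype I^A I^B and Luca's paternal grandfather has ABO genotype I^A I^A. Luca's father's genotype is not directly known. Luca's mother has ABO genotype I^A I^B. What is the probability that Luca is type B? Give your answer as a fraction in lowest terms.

Luca's father's ABO genotype from I^A I^B × I^A I^A: 1/2 I^A I^A, 1/2 I^A I^B.
Crossing each possibility with the mother I^A I^B and summing P(type B): 1/2·0 + 1/2·1/4 = 1/8.

1/8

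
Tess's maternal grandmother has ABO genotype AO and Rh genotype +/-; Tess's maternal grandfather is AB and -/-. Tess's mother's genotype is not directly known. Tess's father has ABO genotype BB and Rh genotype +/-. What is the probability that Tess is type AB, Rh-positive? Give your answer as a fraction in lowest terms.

Tess's mother's ABO genotype from AO × AB: 1/4 AA, 1/4 AB, 1/4 AO, 1/4 BO.
Crossing each possibility with the father BB and summing P(type AB): 1/4·1 + 1/4·1/2 + 1/4·1/2 + 1/4·0 = 1/2.
Similarly for Rh via the mother's Rh distribution: P(Rh+) = 5/8.
Independent loci: 1/2 × 5/8 = 5/16.

5/16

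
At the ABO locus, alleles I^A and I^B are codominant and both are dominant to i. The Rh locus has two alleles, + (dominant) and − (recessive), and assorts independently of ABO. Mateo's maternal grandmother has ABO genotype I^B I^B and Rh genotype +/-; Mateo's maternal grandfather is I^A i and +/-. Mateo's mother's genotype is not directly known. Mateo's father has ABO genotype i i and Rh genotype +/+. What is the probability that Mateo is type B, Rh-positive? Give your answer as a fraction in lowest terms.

Mateo's mother's ABO genotype from I^B I^B × I^A i: 1/2 I^A I^B, 1/2 I^B i.
Crossing each possibility with the father i i and summing P(type B): 1/2·1/2 + 1/2·1/2 = 1/2.
Similarly for Rh via the mother's Rh distribution: P(Rh+) = 1.
Independent loci: 1/2 × 1 = 1/2.

1/2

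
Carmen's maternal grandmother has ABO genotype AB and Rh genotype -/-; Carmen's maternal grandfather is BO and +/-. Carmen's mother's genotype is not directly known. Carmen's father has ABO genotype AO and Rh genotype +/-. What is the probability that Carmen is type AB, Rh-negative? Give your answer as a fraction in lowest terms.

3/32

Carmen's mother's ABO genotype from AB × BO: 1/4 AB, 1/4 AO, 1/4 BB, 1/4 BO.
Crossing each possibility with the father AO and summing P(type AB): 1/4·1/4 + 1/4·0 + 1/4·1/2 + 1/4·1/4 = 1/4.
Similarly for Rh via the mother's Rh distribution: P(Rh-) = 3/8.
Independent loci: 1/4 × 3/8 = 3/32.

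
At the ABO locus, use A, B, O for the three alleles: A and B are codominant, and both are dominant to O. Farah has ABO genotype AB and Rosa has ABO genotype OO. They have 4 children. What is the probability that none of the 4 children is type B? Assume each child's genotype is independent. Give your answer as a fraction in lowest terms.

1/16

ABO cross AB × OO → 1/2 A, 1/2 B.
So P(type B) = 1/2 per child.
P(not type B) = 1/2 for one child; (1/2)^4 = 1/16.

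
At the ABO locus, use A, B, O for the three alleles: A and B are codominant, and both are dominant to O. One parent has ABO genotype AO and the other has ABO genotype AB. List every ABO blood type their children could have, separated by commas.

Gametes from AO × AB give offspring ABO genotypes AA, AB, AO, BO, i.e. phenotypes A, B, AB.

A, B, AB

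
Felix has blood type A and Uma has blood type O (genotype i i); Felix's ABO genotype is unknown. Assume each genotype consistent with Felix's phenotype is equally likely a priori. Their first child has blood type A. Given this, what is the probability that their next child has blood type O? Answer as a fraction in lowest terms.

Possible genotypes: Felix ∈ {I^A I^A, I^A i}; Uma ∈ {i i}.
Weight each parental genotype pair by prior × P(type-A child):
  I^A I^A × i i: posterior weight 2/3; P(next child type O) = 0.
  I^A i × i i: posterior weight 1/3; P(next child type O) = 1/2.
Weighted sum = 1/6.

1/6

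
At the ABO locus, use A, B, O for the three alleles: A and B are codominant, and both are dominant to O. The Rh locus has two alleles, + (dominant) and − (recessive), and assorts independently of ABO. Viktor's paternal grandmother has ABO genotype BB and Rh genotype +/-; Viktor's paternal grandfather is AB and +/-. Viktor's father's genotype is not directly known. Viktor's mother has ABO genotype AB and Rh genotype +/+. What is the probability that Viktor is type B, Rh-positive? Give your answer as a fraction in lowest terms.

3/8

Viktor's father's ABO genotype from BB × AB: 1/2 AB, 1/2 BB.
Crossing each possibility with the mother AB and summing P(type B): 1/2·1/4 + 1/2·1/2 = 3/8.
Similarly for Rh via the father's Rh distribution: P(Rh+) = 1.
Independent loci: 3/8 × 1 = 3/8.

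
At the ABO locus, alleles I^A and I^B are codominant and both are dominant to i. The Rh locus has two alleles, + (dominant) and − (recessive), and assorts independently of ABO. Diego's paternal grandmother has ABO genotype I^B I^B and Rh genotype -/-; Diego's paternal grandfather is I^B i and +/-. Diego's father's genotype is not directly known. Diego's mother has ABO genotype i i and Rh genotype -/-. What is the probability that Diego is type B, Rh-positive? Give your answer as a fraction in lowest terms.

3/16

Diego's father's ABO genotype from I^B I^B × I^B i: 1/2 I^B I^B, 1/2 I^B i.
Crossing each possibility with the mother i i and summing P(type B): 1/2·1 + 1/2·1/2 = 3/4.
Similarly for Rh via the father's Rh distribution: P(Rh+) = 1/4.
Independent loci: 3/4 × 1/4 = 3/16.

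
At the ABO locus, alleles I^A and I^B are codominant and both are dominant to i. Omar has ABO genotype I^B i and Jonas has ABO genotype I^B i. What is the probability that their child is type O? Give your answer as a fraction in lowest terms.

1/4

ABO cross I^B i × I^B i → offspring phenotypes: 1/4 O, 3/4 B.
So P(type O) = 1/4.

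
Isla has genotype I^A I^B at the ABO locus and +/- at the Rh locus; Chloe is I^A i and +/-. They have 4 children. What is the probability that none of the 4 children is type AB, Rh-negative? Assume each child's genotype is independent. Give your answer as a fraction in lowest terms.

ABO cross I^A I^B × I^A i → 1/2 A, 1/4 B, 1/4 AB.
Rh cross +/- × +/- → 3/4 Rh+, 1/4 Rh-; so P(type AB, Rh-negative) = 1/4 × 1/4 = 1/16 per child.
P(not type AB, Rh-negative) = 15/16 for one child; (15/16)^4 = 50625/65536.

50625/65536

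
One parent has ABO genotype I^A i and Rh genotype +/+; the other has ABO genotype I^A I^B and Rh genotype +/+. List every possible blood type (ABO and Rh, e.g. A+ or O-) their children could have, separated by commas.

A+, B+, AB+

Gametes from I^A i × I^A I^B give offspring ABO genotypes I^A I^A, I^A I^B, I^A i, I^B i, i.e. phenotypes A, B, AB.
Rh cross +/+ × +/+ → phenotypes Rh+.
Combining independently: A+, B+, AB+.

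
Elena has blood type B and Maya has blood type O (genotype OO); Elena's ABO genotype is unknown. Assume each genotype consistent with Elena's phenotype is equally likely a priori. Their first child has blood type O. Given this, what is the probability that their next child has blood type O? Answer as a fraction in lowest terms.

1/2

Possible genotypes: Elena ∈ {BB, BO}; Maya ∈ {OO}.
Weight each parental genotype pair by prior × P(type-O child):
  BO × OO: posterior weight 1; P(next child type O) = 1/2.
Weighted sum = 1/2.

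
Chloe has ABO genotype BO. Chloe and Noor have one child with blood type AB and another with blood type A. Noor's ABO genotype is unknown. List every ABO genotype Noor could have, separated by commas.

For each candidate genotype of Noor, check whether crossing it with BO can produce every observed child phenotype.
  AA → possible child types {A, AB} ✓
  AB → possible child types {A, B, AB} ✓
  AO → possible child types {O, A, B, AB} ✓
  BB → possible child types {B} ✗
  BO → possible child types {O, B} ✗
  OO → possible child types {O, B} ✗

AA, AB, AO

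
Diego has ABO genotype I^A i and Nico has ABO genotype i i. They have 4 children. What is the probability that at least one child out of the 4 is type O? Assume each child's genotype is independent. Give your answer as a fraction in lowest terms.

ABO cross I^A i × i i → 1/2 O, 1/2 A.
So P(type O) = 1/2 per child.
P(none) = (1/2)^4 = 1/16; P(at least one) = 1 − 1/16 = 15/16.

15/16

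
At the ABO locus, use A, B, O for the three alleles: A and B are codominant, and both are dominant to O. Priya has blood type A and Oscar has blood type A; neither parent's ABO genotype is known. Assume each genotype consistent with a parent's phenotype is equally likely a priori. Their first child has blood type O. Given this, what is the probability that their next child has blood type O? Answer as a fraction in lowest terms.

Possible genotypes: Priya ∈ {AA, AO}; Oscar ∈ {AA, AO}.
Weight each parental genotype pair by prior × P(type-O child):
  AO × AO: posterior weight 1; P(next child type O) = 1/4.
Weighted sum = 1/4.

1/4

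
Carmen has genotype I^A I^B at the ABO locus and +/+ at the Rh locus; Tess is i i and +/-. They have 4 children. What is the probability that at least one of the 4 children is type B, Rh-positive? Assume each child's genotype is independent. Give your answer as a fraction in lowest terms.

15/16

ABO cross I^A I^B × i i → 1/2 A, 1/2 B.
Rh cross +/+ × +/- → 1 Rh+; so P(type B, Rh-positive) = 1/2 × 1 = 1/2 per child.
P(none) = (1/2)^4 = 1/16; P(at least one) = 1 − 1/16 = 15/16.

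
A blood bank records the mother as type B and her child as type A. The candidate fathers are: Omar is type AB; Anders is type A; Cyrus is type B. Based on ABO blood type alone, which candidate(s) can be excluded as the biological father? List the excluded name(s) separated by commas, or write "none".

Cyrus

A candidate is excluded only if no genotype consistent with his phenotype could produce a type A child with a type B mother.
Cyrus (type B): no genotype consistent with that phenotype can produce a type-A child with a type-B mother.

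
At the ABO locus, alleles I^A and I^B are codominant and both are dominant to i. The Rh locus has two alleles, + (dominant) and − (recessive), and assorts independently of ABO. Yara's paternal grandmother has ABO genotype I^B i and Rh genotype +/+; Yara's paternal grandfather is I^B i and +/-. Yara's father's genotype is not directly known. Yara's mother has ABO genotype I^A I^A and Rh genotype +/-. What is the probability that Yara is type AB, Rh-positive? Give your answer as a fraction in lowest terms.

Yara's father's ABO genotype from I^B i × I^B i: 1/4 I^B I^B, 1/2 I^B i, 1/4 i i.
Crossing each possibility with the mother I^A I^A and summing P(type AB): 1/4·1 + 1/2·1/2 + 1/4·0 = 1/2.
Similarly for Rh via the father's Rh distribution: P(Rh+) = 7/8.
Independent loci: 1/2 × 7/8 = 7/16.

7/16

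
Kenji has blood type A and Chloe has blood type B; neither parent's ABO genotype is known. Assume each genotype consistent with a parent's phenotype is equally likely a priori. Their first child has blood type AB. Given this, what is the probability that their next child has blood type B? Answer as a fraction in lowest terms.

5/36

Possible genotypes: Kenji ∈ {I^A I^A, I^A i}; Chloe ∈ {I^B I^B, I^B i}.
Weight each parental genotype pair by prior × P(type-AB child):
  I^A I^A × I^B I^B: posterior weight 4/9; P(next child type B) = 0.
  I^A I^A × I^B i: posterior weight 2/9; P(next child type B) = 0.
  I^A i × I^B I^B: posterior weight 2/9; P(next child type B) = 1/2.
  I^A i × I^B i: posterior weight 1/9; P(next child type B) = 1/4.
Weighted sum = 5/36.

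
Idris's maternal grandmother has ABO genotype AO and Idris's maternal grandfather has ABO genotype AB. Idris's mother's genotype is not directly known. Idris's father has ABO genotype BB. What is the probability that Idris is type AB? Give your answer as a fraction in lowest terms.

Idris's mother's ABO genotype from AO × AB: 1/4 AA, 1/4 AB, 1/4 AO, 1/4 BO.
Crossing each possibility with the father BB and summing P(type AB): 1/4·1 + 1/4·1/2 + 1/4·1/2 + 1/4·0 = 1/2.

1/2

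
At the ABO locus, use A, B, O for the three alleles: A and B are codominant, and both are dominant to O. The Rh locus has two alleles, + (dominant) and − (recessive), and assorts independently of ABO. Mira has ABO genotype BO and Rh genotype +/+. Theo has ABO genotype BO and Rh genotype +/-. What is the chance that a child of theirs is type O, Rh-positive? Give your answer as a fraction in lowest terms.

ABO cross BO × BO → offspring phenotypes: 1/4 O, 3/4 B.
Rh cross +/+ × +/- → 1 Rh+.
Independent loci: P(type O, Rh-positive) = 1/4 × 1 = 1/4.

1/4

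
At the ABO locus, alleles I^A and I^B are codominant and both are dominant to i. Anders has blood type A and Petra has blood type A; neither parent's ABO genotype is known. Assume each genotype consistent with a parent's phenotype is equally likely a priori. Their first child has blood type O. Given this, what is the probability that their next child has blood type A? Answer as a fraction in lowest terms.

3/4

Possible genotypes: Anders ∈ {I^A I^A, I^A i}; Petra ∈ {I^A I^A, I^A i}.
Weight each parental genotype pair by prior × P(type-O child):
  I^A i × I^A i: posterior weight 1; P(next child type A) = 3/4.
Weighted sum = 3/4.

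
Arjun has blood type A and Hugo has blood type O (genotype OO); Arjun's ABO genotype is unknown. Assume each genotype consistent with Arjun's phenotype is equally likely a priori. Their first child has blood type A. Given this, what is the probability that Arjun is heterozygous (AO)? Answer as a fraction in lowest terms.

1/3

Possible genotypes: Arjun ∈ {AA, AO}; Hugo ∈ {OO}.
Weight each parental genotype pair by prior × P(type-A child):
  AA × OO: posterior weight 2/3.
  AO × OO: posterior weight 1/3.
Sum the posterior weight over pairs where Arjun is AO: 1/3.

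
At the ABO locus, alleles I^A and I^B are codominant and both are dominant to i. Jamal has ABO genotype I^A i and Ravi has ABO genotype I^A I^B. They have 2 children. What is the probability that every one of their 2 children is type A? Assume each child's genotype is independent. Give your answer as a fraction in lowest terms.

1/4

ABO cross I^A i × I^A I^B → 1/2 A, 1/4 B, 1/4 AB.
So P(type A) = 1/2 per child.
All 2 independent: (1/2)^2 = 1/4.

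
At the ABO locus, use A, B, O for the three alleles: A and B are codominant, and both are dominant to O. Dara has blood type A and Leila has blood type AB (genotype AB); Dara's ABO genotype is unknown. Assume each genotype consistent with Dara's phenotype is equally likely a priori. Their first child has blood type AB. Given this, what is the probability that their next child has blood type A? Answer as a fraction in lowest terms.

Possible genotypes: Dara ∈ {AA, AO}; Leila ∈ {AB}.
Weight each parental genotype pair by prior × P(type-AB child):
  AA × AB: posterior weight 2/3; P(next child type A) = 1/2.
  AO × AB: posterior weight 1/3; P(next child type A) = 1/2.
Weighted sum = 1/2.

1/2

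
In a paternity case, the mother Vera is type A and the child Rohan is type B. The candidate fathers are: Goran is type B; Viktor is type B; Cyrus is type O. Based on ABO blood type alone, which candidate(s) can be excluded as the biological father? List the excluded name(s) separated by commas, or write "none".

Cyrus

A candidate is excluded only if no genotype consistent with his phenotype could produce a type B child with a type A mother.
Cyrus (type O): no genotype consistent with that phenotype can produce a type-B child with a type-A mother.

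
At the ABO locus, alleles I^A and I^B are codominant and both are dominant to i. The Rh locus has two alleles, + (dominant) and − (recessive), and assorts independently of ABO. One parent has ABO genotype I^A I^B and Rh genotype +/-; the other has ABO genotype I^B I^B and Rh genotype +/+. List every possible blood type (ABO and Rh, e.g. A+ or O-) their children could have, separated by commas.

B+, AB+

Gametes from I^A I^B × I^B I^B give offspring ABO genotypes I^A I^B, I^B I^B, i.e. phenotypes B, AB.
Rh cross +/- × +/+ → phenotypes Rh+.
Combining independently: B+, AB+.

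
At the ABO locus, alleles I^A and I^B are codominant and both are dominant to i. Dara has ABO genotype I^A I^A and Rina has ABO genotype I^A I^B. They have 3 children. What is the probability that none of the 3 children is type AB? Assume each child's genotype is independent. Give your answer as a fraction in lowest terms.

ABO cross I^A I^A × I^A I^B → 1/2 A, 1/2 AB.
So P(type AB) = 1/2 per child.
P(not type AB) = 1/2 for one child; (1/2)^3 = 1/8.

1/8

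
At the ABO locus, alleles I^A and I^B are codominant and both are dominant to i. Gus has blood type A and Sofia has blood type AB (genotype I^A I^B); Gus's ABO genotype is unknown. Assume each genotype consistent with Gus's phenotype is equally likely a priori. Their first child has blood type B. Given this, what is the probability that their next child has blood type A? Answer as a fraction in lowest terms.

Possible genotypes: Gus ∈ {I^A I^A, I^A i}; Sofia ∈ {I^A I^B}.
Weight each parental genotype pair by prior × P(type-B child):
  I^A i × I^A I^B: posterior weight 1; P(next child type A) = 1/2.
Weighted sum = 1/2.

1/2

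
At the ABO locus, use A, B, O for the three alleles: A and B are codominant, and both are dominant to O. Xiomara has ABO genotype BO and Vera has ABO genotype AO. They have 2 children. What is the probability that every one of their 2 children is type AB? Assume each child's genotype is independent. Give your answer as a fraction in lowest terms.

ABO cross BO × AO → 1/4 O, 1/4 A, 1/4 B, 1/4 AB.
So P(type AB) = 1/4 per child.
All 2 independent: (1/4)^2 = 1/16.

1/16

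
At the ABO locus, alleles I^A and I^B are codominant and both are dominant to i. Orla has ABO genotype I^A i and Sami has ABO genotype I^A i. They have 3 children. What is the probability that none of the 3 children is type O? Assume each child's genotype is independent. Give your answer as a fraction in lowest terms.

ABO cross I^A i × I^A i → 1/4 O, 3/4 A.
So P(type O) = 1/4 per child.
P(not type O) = 3/4 for one child; (3/4)^3 = 27/64.

27/64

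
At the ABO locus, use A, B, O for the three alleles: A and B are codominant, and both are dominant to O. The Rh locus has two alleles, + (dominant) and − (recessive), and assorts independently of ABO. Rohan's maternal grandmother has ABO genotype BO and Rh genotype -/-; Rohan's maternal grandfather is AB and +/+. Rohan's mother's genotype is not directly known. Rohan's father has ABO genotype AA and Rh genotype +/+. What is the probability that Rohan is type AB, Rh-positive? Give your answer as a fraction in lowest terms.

1/2

Rohan's mother's ABO genotype from BO × AB: 1/4 AB, 1/4 AO, 1/4 BB, 1/4 BO.
Crossing each possibility with the father AA and summing P(type AB): 1/4·1/2 + 1/4·0 + 1/4·1 + 1/4·1/2 = 1/2.
Similarly for Rh via the mother's Rh distribution: P(Rh+) = 1.
Independent loci: 1/2 × 1 = 1/2.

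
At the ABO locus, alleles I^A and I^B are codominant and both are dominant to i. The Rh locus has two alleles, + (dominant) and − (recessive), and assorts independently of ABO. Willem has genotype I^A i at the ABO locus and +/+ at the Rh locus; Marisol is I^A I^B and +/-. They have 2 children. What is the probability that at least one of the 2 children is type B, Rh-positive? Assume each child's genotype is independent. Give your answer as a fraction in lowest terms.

7/16

ABO cross I^A i × I^A I^B → 1/2 A, 1/4 B, 1/4 AB.
Rh cross +/+ × +/- → 1 Rh+; so P(type B, Rh-positive) = 1/4 × 1 = 1/4 per child.
P(none) = (3/4)^2 = 9/16; P(at least one) = 1 − 9/16 = 7/16.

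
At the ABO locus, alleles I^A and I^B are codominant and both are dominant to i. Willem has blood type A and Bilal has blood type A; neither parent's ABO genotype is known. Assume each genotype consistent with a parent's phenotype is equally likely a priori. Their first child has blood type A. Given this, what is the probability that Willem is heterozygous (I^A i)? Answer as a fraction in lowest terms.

7/15

Possible genotypes: Willem ∈ {I^A I^A, I^A i}; Bilal ∈ {I^A I^A, I^A i}.
Weight each parental genotype pair by prior × P(type-A child):
  I^A I^A × I^A I^A: posterior weight 4/15.
  I^A I^A × I^A i: posterior weight 4/15.
  I^A i × I^A I^A: posterior weight 4/15.
  I^A i × I^A i: posterior weight 1/5.
Sum the posterior weight over pairs where Willem is I^A i: 7/15.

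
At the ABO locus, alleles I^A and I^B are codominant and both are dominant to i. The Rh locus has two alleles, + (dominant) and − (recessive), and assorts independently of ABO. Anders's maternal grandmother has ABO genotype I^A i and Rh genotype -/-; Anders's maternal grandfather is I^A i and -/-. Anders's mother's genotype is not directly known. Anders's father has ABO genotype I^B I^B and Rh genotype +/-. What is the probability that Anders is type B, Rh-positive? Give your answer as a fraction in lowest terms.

1/4

Anders's mother's ABO genotype from I^A i × I^A i: 1/4 I^A I^A, 1/2 I^A i, 1/4 i i.
Crossing each possibility with the father I^B I^B and summing P(type B): 1/4·0 + 1/2·1/2 + 1/4·1 = 1/2.
Similarly for Rh via the mother's Rh distribution: P(Rh+) = 1/2.
Independent loci: 1/2 × 1/2 = 1/4.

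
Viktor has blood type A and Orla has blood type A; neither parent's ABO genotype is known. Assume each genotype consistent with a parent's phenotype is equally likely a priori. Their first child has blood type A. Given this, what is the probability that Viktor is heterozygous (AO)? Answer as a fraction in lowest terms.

7/15

Possible genotypes: Viktor ∈ {AA, AO}; Orla ∈ {AA, AO}.
Weight each parental genotype pair by prior × P(type-A child):
  AA × AA: posterior weight 4/15.
  AA × AO: posterior weight 4/15.
  AO × AA: posterior weight 4/15.
  AO × AO: posterior weight 1/5.
Sum the posterior weight over pairs where Viktor is AO: 7/15.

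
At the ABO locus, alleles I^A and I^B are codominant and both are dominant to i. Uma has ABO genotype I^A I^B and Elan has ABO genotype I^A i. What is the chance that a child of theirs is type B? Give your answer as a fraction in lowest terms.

1/4

ABO cross I^A I^B × I^A i → offspring phenotypes: 1/2 A, 1/4 B, 1/4 AB.
So P(type B) = 1/4.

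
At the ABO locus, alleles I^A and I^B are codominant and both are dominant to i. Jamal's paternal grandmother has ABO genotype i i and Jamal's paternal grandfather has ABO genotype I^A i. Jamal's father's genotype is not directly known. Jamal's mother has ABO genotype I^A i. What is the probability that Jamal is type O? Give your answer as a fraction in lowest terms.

Jamal's father's ABO genotype from i i × I^A i: 1/2 I^A i, 1/2 i i.
Crossing each possibility with the mother I^A i and summing P(type O): 1/2·1/4 + 1/2·1/2 = 3/8.

3/8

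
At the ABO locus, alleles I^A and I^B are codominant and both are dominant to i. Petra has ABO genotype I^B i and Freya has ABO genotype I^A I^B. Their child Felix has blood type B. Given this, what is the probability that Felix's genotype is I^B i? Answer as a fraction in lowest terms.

1/2

Cross I^B i × I^A I^B → 1/4 I^A I^B, 1/4 I^A i, 1/4 I^B I^B, 1/4 I^B i.
Type-B genotypes among offspring: I^B I^B (1/4), I^B i (1/4); total 1/2.
P(I^B i | type B) = (1/4) / (1/2) = 1/2.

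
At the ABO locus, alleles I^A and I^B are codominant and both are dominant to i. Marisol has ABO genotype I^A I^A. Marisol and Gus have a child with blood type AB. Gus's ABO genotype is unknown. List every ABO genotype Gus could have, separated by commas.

I^A I^B, I^B I^B, I^B i

For each candidate genotype of Gus, check whether crossing it with I^A I^A can produce every observed child phenotype.
  I^A I^A → possible child types {A} ✗
  I^A I^B → possible child types {A, AB} ✓
  I^A i → possible child types {A} ✗
  I^B I^B → possible child types {AB} ✓
  I^B i → possible child types {A, AB} ✓
  i i → possible child types {A} ✗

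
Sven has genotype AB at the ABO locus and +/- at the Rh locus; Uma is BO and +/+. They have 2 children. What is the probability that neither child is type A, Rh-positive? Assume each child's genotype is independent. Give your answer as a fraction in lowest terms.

9/16

ABO cross AB × BO → 1/4 A, 1/2 B, 1/4 AB.
Rh cross +/- × +/+ → 1 Rh+; so P(type A, Rh-positive) = 1/4 × 1 = 1/4 per child.
P(not type A, Rh-positive) = 3/4 for one child; (3/4)^2 = 9/16.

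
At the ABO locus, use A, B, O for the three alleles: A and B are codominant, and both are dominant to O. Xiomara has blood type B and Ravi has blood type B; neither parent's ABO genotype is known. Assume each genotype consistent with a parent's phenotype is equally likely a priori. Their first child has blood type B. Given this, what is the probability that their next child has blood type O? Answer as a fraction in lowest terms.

Possible genotypes: Xiomara ∈ {BB, BO}; Ravi ∈ {BB, BO}.
Weight each parental genotype pair by prior × P(type-B child):
  BB × BB: posterior weight 4/15; P(next child type O) = 0.
  BB × BO: posterior weight 4/15; P(next child type O) = 0.
  BO × BB: posterior weight 4/15; P(next child type O) = 0.
  BO × BO: posterior weight 1/5; P(next child type O) = 1/4.
Weighted sum = 1/20.

1/20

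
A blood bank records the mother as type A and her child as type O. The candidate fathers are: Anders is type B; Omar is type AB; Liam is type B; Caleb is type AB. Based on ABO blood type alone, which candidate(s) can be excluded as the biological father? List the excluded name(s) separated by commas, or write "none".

Omar, Caleb

A candidate is excluded only if no genotype consistent with his phenotype could produce a type O child with a type A mother.
Omar (type AB): no genotype consistent with that phenotype can produce a type-O child with a type-A mother.
Caleb (type AB): no genotype consistent with that phenotype can produce a type-O child with a type-A mother.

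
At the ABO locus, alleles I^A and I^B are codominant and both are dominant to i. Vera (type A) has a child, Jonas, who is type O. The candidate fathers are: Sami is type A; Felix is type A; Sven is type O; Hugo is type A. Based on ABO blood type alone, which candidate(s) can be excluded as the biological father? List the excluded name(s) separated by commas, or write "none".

none

A candidate is excluded only if no genotype consistent with his phenotype could produce a type O child with a type A mother.
Every candidate has at least one consistent genotype combination, so none can be excluded.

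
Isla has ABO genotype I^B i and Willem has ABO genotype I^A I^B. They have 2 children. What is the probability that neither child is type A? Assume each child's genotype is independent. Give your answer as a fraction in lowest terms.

ABO cross I^B i × I^A I^B → 1/4 A, 1/2 B, 1/4 AB.
So P(type A) = 1/4 per child.
P(not type A) = 3/4 for one child; (3/4)^2 = 9/16.

9/16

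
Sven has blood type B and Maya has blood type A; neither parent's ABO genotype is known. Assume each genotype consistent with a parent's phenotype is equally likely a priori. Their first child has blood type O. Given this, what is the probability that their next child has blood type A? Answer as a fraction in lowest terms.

Possible genotypes: Sven ∈ {I^B I^B, I^B i}; Maya ∈ {I^A I^A, I^A i}.
Weight each parental genotype pair by prior × P(type-O child):
  I^B i × I^A i: posterior weight 1; P(next child type A) = 1/4.
Weighted sum = 1/4.

1/4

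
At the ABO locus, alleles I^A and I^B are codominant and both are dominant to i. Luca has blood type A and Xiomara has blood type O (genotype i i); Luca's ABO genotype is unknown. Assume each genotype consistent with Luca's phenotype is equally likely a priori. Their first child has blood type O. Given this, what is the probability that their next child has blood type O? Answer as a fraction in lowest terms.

1/2

Possible genotypes: Luca ∈ {I^A I^A, I^A i}; Xiomara ∈ {i i}.
Weight each parental genotype pair by prior × P(type-O child):
  I^A i × i i: posterior weight 1; P(next child type O) = 1/2.
Weighted sum = 1/2.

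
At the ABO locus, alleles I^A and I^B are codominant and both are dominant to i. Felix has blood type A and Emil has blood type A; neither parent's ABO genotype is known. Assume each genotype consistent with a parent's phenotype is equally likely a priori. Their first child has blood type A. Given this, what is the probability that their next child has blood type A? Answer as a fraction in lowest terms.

Possible genotypes: Felix ∈ {I^A I^A, I^A i}; Emil ∈ {I^A I^A, I^A i}.
Weight each parental genotype pair by prior × P(type-A child):
  I^A I^A × I^A I^A: posterior weight 4/15; P(next child type A) = 1.
  I^A I^A × I^A i: posterior weight 4/15; P(next child type A) = 1.
  I^A i × I^A I^A: posterior weight 4/15; P(next child type A) = 1.
  I^A i × I^A i: posterior weight 1/5; P(next child type A) = 3/4.
Weighted sum = 19/20.

19/20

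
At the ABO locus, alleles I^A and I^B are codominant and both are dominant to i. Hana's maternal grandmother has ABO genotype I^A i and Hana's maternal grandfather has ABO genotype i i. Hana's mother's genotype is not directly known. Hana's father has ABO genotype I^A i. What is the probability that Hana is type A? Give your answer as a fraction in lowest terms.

Hana's mother's ABO genotype from I^A i × i i: 1/2 I^A i, 1/2 i i.
Crossing each possibility with the father I^A i and summing P(type A): 1/2·3/4 + 1/2·1/2 = 5/8.

5/8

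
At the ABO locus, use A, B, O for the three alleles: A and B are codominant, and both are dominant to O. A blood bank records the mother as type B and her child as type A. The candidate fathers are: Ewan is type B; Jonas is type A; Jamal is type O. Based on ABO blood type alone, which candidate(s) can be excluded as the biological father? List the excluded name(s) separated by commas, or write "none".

Ewan, Jamal

A candidate is excluded only if no genotype consistent with his phenotype could produce a type A child with a type B mother.
Ewan (type B): no genotype consistent with that phenotype can produce a type-A child with a type-B mother.
Jamal (type O): no genotype consistent with that phenotype can produce a type-A child with a type-B mother.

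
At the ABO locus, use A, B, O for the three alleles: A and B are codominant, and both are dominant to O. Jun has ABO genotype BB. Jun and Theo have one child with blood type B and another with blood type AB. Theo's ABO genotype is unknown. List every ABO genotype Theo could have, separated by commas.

AB, AO

For each candidate genotype of Theo, check whether crossing it with BB can produce every observed child phenotype.
  AA → possible child types {AB} ✗
  AB → possible child types {B, AB} ✓
  AO → possible child types {B, AB} ✓
  BB → possible child types {B} ✗
  BO → possible child types {B} ✗
  OO → possible child types {B} ✗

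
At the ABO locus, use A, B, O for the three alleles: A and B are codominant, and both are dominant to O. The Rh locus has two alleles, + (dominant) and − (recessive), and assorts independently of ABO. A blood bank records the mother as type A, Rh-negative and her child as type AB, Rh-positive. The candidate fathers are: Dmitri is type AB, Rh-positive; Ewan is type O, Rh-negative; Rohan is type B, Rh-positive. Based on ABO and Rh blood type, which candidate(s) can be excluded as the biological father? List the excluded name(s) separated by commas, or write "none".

A candidate is excluded only if no genotype consistent with his phenotype could produce a type AB, Rh-positive child with a type A, Rh-negative mother.
Ewan (type O, Rh-): no genotype consistent with that phenotype can produce a type-AB Rh+ child with a type-A mother.

Ewan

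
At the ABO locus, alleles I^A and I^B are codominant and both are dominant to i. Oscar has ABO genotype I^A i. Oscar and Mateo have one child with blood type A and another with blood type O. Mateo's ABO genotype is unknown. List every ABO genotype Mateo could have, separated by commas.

I^A i, I^B i, i i

For each candidate genotype of Mateo, check whether crossing it with I^A i can produce every observed child phenotype.
  I^A I^A → possible child types {A} ✗
  I^A I^B → possible child types {A, B, AB} ✗
  I^A i → possible child types {O, A} ✓
  I^B I^B → possible child types {B, AB} ✗
  I^B i → possible child types {O, A, B, AB} ✓
  i i → possible child types {O, A} ✓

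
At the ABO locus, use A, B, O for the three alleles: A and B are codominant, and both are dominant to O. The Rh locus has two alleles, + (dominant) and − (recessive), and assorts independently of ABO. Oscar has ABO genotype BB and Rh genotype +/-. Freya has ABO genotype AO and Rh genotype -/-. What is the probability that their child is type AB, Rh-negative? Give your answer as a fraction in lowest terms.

1/4

ABO cross BB × AO → offspring phenotypes: 1/2 B, 1/2 AB.
Rh cross +/- × -/- → 1/2 Rh+, 1/2 Rh-.
Independent loci: P(type AB, Rh-negative) = 1/2 × 1/2 = 1/4.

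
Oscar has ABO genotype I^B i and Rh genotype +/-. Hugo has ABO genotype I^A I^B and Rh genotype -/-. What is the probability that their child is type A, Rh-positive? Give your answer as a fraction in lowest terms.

ABO cross I^B i × I^A I^B → offspring phenotypes: 1/4 A, 1/2 B, 1/4 AB.
Rh cross +/- × -/- → 1/2 Rh+, 1/2 Rh-.
Independent loci: P(type A, Rh-positive) = 1/4 × 1/2 = 1/8.

1/8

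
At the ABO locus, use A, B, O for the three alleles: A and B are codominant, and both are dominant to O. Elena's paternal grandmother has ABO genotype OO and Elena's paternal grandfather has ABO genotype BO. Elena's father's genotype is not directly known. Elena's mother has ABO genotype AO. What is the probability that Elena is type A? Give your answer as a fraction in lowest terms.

Elena's father's ABO genotype from OO × BO: 1/2 BO, 1/2 OO.
Crossing each possibility with the mother AO and summing P(type A): 1/2·1/4 + 1/2·1/2 = 3/8.

3/8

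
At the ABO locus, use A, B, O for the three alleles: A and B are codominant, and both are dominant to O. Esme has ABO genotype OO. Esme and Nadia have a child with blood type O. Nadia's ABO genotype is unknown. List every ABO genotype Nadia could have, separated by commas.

AO, BO, OO

For each candidate genotype of Nadia, check whether crossing it with OO can produce every observed child phenotype.
  AA → possible child types {A} ✗
  AB → possible child types {A, B} ✗
  AO → possible child types {O, A} ✓
  BB → possible child types {B} ✗
  BO → possible child types {O, B} ✓
  OO → possible child types {O} ✓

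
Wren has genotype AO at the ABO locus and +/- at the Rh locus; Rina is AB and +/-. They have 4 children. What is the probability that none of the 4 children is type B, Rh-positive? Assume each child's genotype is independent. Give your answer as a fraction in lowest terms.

ABO cross AO × AB → 1/2 A, 1/4 B, 1/4 AB.
Rh cross +/- × +/- → 3/4 Rh+, 1/4 Rh-; so P(type B, Rh-positive) = 1/4 × 3/4 = 3/16 per child.
P(not type B, Rh-positive) = 13/16 for one child; (13/16)^4 = 28561/65536.

28561/65536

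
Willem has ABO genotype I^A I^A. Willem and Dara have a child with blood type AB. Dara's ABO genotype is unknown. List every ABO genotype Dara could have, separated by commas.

For each candidate genotype of Dara, check whether crossing it with I^A I^A can produce every observed child phenotype.
  I^A I^A → possible child types {A} ✗
  I^A I^B → possible child types {A, AB} ✓
  I^A i → possible child types {A} ✗
  I^B I^B → possible child types {AB} ✓
  I^B i → possible child types {A, AB} ✓
  i i → possible child types {A} ✗

I^A I^B, I^B I^B, I^B i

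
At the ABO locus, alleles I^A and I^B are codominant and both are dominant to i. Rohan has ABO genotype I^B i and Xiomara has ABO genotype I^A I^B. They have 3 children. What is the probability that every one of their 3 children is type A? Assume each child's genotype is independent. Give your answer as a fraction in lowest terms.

1/64

ABO cross I^B i × I^A I^B → 1/4 A, 1/2 B, 1/4 AB.
So P(type A) = 1/4 per child.
All 3 independent: (1/4)^3 = 1/64.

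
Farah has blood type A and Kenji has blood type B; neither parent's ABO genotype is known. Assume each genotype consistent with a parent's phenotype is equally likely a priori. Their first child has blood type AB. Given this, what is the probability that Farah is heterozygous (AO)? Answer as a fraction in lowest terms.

Possible genotypes: Farah ∈ {AA, AO}; Kenji ∈ {BB, BO}.
Weight each parental genotype pair by prior × P(type-AB child):
  AA × BB: posterior weight 4/9.
  AA × BO: posterior weight 2/9.
  AO × BB: posterior weight 2/9.
  AO × BO: posterior weight 1/9.
Sum the posterior weight over pairs where Farah is AO: 1/3.

1/3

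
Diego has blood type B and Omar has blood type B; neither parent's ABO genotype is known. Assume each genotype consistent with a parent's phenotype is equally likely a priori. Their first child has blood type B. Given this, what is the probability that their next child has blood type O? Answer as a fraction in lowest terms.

1/20

Possible genotypes: Diego ∈ {BB, BO}; Omar ∈ {BB, BO}.
Weight each parental genotype pair by prior × P(type-B child):
  BB × BB: posterior weight 4/15; P(next child type O) = 0.
  BB × BO: posterior weight 4/15; P(next child type O) = 0.
  BO × BB: posterior weight 4/15; P(next child type O) = 0.
  BO × BO: posterior weight 1/5; P(next child type O) = 1/4.
Weighted sum = 1/20.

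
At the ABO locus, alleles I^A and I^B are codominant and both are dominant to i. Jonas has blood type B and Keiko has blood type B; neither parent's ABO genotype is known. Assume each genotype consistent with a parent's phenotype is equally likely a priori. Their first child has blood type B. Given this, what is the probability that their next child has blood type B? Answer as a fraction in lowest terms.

Possible genotypes: Jonas ∈ {I^B I^B, I^B i}; Keiko ∈ {I^B I^B, I^B i}.
Weight each parental genotype pair by prior × P(type-B child):
  I^B I^B × I^B I^B: posterior weight 4/15; P(next child type B) = 1.
  I^B I^B × I^B i: posterior weight 4/15; P(next child type B) = 1.
  I^B i × I^B I^B: posterior weight 4/15; P(next child type B) = 1.
  I^B i × I^B i: posterior weight 1/5; P(next child type B) = 3/4.
Weighted sum = 19/20.

19/20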